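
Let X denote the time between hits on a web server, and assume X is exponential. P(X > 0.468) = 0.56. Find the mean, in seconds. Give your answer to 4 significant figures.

e^(−λ·0.468) = 0.56 ⇒ λ = −ln(0.56)/0.468 = 1.23893.
Mean = 1/λ = 0.807149 seconds.

0.8071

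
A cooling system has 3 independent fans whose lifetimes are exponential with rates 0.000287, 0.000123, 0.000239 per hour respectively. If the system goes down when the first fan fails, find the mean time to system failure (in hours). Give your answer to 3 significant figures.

The time to first failure is exponential with rate Σλ = 0.000287 + 0.000123 + 0.000239 = 0.000649.
E[min] = 1/Σλ = 1/0.000649 = 1540.83 hours.

1540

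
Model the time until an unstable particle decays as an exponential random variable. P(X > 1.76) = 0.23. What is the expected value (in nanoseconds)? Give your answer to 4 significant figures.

e^(−λ·1.76) = 0.23 ⇒ λ = −ln(0.23)/1.76 = 0.835043.
Mean = 1/λ = 1.19754 nanoseconds.

1.198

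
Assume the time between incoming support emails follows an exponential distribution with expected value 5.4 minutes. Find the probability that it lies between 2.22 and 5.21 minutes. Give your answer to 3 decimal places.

0.282

The rate is λ = 1/5.4 = 0.185185 per minute.
P(2.22 < X < 5.21) = e^(−λ·2.22) − e^(−λ·5.21) = 0.66291 − 0.38105 ≈ 0.282.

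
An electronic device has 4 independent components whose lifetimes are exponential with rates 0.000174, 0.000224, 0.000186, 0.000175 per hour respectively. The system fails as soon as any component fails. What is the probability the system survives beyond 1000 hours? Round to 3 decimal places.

The time to first failure is exponential with rate Σλ = 0.000174 + 0.000224 + 0.000186 + 0.000175 = 0.000759.
P(min > 1000) = e^(−0.000759·1000) = e^(−0.759) ≈ 0.468.

0.468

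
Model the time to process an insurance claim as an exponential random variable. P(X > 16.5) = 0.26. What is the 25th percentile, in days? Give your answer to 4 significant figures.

e^(−λ·16.5) = 0.26 ⇒ λ = −ln(0.26)/16.5 = 0.0816408.
25th percentile: 1 − e^(−λt) = 0.25, t = −ln(0.75)/λ = 3.52375 days.

3.524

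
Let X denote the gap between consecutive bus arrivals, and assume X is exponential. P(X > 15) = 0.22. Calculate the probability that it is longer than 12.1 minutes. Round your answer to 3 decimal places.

e^(−λ·15) = 0.22 ⇒ λ = −ln(0.22)/15 = 0.100942.
P(X > 12.1) = e^(−0.100942·12.1) = e^(−1.2214) ≈ 0.295.

0.295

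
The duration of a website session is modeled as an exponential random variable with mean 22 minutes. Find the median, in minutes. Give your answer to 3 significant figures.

15.2

The rate is λ = 1/22 = 0.0454545 per minute.
Set 1 − e^(−λt) = 0.5, so t = −ln(0.5)/λ = 0.69315/0.0454545 ≈ 15.2492 minutes.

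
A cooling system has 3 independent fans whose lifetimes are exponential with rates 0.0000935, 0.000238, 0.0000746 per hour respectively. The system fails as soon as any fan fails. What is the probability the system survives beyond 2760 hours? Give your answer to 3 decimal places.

The time to first failure is exponential with rate Σλ = 0.0000935 + 0.000238 + 0.0000746 = 0.0004061.
P(min > 2760) = e^(−0.0004061·2760) = e^(−1.1208) ≈ 0.326.

0.326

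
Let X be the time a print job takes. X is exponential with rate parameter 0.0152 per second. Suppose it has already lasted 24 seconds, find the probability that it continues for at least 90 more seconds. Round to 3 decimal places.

0.255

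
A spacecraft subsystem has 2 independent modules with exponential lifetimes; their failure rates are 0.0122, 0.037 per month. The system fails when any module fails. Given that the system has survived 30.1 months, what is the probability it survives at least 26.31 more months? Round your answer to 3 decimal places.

0.274

Time to first failure ~ Exp(Σλ) with Σλ = 0.0492.
By memorylessness, P(T > 30.1+26.31 | T > 30.1) = P(T > 26.31) = e^(−0.0492·26.31) ≈ 0.274.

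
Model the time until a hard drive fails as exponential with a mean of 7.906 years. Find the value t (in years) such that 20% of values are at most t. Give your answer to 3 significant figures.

The rate is λ = 1/7.906 = 0.126486 per year.
Set 1 − e^(−λt) = 0.2, so t = −ln(0.8)/λ = 0.22314/0.126486 ≈ 1.76417 years.

1.76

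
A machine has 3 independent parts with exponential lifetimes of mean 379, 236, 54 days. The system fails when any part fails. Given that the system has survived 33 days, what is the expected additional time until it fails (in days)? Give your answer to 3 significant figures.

First-failure rate Σλ = 1/379 + 1/236 + 1/54 = 0.0253943.
By memorylessness the expected residual is 1/Σλ = 39.3789 days, regardless of the 33 already elapsed.

39.4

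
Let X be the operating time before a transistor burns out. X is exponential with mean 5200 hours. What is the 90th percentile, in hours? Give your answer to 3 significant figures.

12000

The rate is λ = 1/5200 = 0.000192308 per hour.
Set 1 − e^(−λt) = 0.9, so t = −ln(0.1)/λ = 2.3026/0.000192308 ≈ 11973.4 hours.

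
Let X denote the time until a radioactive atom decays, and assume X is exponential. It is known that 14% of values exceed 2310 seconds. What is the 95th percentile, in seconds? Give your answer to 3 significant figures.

3520

e^(−λ·2310) = 0.14 ⇒ λ = −ln(0.14)/2310 = 0.000851131.
95th percentile: 1 − e^(−λt) = 0.95, t = −ln(0.05)/λ = 3519.71 seconds.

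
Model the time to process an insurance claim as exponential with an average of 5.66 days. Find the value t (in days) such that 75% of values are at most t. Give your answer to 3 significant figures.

The rate is λ = 1/5.66 = 0.176678 per day.
Set 1 − e^(−λt) = 0.75, so t = −ln(0.25)/λ = 1.3863/0.176678 ≈ 7.84643 days.

7.85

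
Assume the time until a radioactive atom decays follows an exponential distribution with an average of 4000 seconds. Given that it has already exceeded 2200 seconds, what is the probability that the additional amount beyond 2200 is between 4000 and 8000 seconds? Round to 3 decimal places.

0.233

The rate is λ = 1/4000 = 0.00025 per second.
Memoryless: the residual past 2200 is again Exp(λ).
P(4000 < residual < 8000) = e^(−λ·4000) − e^(−λ·8000) = 0.36788 − 0.13534 ≈ 0.233.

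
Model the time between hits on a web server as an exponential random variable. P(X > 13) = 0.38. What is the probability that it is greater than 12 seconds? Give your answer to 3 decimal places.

0.409

e^(−λ·13) = 0.38 ⇒ λ = −ln(0.38)/13 = 0.0744295.
P(X > 12) = e^(−0.0744295·12) = e^(−0.89315) ≈ 0.409.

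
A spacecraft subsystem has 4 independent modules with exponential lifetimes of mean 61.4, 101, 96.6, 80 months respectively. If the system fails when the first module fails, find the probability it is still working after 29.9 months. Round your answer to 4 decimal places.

0.2308

The first failure time is exponential with rate Σλ_i = 1/61.4 + 1/101 + 1/96.6 + 1/80 = 0.0490396 per month.
P(min > 29.9) = e^(−0.0490396·29.9) = e^(−1.4663) ≈ 0.2308.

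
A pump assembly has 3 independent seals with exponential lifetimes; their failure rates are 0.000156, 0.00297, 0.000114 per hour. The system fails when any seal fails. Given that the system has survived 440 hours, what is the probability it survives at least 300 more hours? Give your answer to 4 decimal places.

0.3783

Time to first failure ~ Exp(Σλ) with Σλ = 0.00324.
By memorylessness, P(T > 440+300 | T > 440) = P(T > 300) = e^(−0.00324·300) ≈ 0.3783.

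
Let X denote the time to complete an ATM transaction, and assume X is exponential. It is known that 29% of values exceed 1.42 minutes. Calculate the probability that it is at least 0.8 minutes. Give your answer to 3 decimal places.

0.498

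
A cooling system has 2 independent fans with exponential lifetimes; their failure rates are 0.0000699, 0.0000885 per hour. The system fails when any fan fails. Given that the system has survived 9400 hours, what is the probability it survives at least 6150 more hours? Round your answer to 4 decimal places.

0.3775

Time to first failure ~ Exp(Σλ) with Σλ = 0.0001584.
By memorylessness, P(T > 9400+6150 | T > 9400) = P(T > 6150) = e^(−0.0001584·6150) ≈ 0.3775.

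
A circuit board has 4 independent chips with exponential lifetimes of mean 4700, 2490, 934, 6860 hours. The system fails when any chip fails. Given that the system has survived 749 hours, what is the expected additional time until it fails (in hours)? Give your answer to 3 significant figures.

546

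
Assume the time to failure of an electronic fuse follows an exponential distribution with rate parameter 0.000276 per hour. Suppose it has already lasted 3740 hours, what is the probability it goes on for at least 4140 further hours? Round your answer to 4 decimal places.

0.3190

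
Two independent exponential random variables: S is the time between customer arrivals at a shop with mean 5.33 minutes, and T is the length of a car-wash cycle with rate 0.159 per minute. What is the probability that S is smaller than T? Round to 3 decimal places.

λ_1 = 1/5.33 = 0.187617, λ_2 = 0.159.
For independent exponentials, P(S < T) = λ_1/(λ_1+λ_2) = 0.187617/0.346617 ≈ 0.541.

0.541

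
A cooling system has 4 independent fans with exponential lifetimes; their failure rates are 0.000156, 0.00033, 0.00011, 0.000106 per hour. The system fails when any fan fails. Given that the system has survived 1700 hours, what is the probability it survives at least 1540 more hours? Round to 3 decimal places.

0.339

Time to first failure ~ Exp(Σλ) with Σλ = 0.000702.
By memorylessness, P(T > 1700+1540 | T > 1700) = P(T > 1540) = e^(−0.000702·1540) ≈ 0.339.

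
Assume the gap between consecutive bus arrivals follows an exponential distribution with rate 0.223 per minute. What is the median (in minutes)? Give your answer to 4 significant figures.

Set 1 − e^(−λt) = 0.5, so t = −ln(0.5)/λ = 0.69315/0.223 ≈ 3.10828 minutes.

3.108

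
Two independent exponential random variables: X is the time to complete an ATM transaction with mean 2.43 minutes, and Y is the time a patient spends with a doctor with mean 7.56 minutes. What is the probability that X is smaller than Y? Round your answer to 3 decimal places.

0.757

λ_1 = 1/2.43 = 0.411523, λ_2 = 1/7.56 = 0.132275.
For independent exponentials, P(X < Y) = λ_1/(λ_1+λ_2) = 0.411523/0.543798 ≈ 0.757.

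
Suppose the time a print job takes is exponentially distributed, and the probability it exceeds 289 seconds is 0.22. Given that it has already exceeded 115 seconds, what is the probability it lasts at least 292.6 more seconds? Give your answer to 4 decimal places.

0.2159

From e^(−λ·289) = 0.22, λ = −ln(0.22)/289 = 0.0052392.
Memoryless: P(X > 115+292.6 | X > 115) = P(X > 292.6) = e^(−0.0052392·292.6) ≈ 0.2159.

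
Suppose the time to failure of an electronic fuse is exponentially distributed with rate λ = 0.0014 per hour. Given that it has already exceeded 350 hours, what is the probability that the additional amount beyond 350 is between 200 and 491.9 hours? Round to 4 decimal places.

Memoryless: the residual past 350 is again Exp(λ).
P(200 < residual < 491.9) = e^(−λ·200) − e^(−λ·491.9) = 0.75578 − 0.50225 ≈ 0.2535.

0.2535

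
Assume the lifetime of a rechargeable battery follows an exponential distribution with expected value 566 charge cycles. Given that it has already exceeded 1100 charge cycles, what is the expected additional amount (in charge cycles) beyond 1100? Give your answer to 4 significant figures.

566.0

The rate is λ = 1/566 = 0.00176678 per charge cycle.
By memorylessness, the remaining amount past any threshold is again Exp(λ) with mean 1/λ = 566 charge cycles.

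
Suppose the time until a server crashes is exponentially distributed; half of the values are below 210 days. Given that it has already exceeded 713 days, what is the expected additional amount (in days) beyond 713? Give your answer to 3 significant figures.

303

For an exponential, median = ln(2)/λ, so λ = ln 2 / 210 = 0.0033007 per day.
By memorylessness, the remaining amount past any threshold is again Exp(λ) with mean 1/λ = 302.966 days.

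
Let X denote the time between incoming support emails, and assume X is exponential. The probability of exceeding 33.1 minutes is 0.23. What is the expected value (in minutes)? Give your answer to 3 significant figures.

e^(−λ·33.1) = 0.23 ⇒ λ = −ln(0.23)/33.1 = 0.0444011.
Mean = 1/λ = 22.522 minutes.

22.5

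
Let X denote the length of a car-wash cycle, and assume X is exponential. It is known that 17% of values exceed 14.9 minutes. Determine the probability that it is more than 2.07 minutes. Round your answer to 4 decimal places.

e^(−λ·14.9) = 0.17 ⇒ λ = −ln(0.17)/14.9 = 0.118923.
P(X > 2.07) = e^(−0.118923·2.07) = e^(−0.24617) ≈ 0.7818.

0.7818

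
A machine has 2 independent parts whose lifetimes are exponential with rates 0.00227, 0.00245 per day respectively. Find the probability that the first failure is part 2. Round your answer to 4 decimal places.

0.5191

The time to first failure is exponential with rate Σλ = 0.00227 + 0.00245 = 0.00472.
P(part 2 first) = λ_2/Σλ = 0.00245/0.00472 ≈ 0.5191.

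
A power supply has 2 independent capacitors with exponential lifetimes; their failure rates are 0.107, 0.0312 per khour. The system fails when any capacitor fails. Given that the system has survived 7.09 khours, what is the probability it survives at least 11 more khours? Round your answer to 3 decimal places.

0.219

Time to first failure ~ Exp(Σλ) with Σλ = 0.1382.
By memorylessness, P(T > 7.09+11 | T > 7.09) = P(T > 11) = e^(−0.1382·11) ≈ 0.219.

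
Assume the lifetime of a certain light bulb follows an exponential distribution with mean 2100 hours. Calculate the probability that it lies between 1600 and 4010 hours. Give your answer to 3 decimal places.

0.319

The rate is λ = 1/2100 = 0.00047619 per hour.
P(1600 < X < 4010) = e^(−λ·1600) − e^(−λ·4010) = 0.46678 − 0.14815 ≈ 0.319.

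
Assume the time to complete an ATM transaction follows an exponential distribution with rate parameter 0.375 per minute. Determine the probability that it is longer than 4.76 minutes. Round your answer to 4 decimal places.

P(X > 4.76) = e^(−λ·4.76) = e^(−1.785) ≈ 0.1678.

0.1678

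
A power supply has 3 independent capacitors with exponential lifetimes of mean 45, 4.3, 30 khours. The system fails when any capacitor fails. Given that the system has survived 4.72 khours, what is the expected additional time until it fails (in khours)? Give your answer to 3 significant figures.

First-failure rate Σλ = 1/45 + 1/4.3 + 1/30 = 0.288114.
By memorylessness the expected residual is 1/Σλ = 3.47085 khours, regardless of the 4.72 already elapsed.

3.47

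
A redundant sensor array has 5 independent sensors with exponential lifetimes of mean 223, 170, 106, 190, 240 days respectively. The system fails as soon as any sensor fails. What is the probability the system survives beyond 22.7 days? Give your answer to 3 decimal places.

0.515

The first failure time is exponential with rate Σλ_i = 1/223 + 1/170 + 1/106 + 1/190 + 1/240 = 0.0292304 per day.
P(min > 22.7) = e^(−0.0292304·22.7) = e^(−0.66353) ≈ 0.515.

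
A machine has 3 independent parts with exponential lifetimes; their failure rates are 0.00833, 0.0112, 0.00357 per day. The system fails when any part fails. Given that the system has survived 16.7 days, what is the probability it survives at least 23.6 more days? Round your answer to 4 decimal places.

0.5797

Time to first failure ~ Exp(Σλ) with Σλ = 0.0231.
By memorylessness, P(T > 16.7+23.6 | T > 16.7) = P(T > 23.6) = e^(−0.0231·23.6) ≈ 0.5797.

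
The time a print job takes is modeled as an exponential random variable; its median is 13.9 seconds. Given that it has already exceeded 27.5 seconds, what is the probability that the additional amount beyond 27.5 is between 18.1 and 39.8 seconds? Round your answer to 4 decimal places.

0.2681

For an exponential, median = ln(2)/λ, so λ = ln 2 / 13.9 = 0.0498667 per second.
Memoryless: the residual past 27.5 is again Exp(λ).
P(18.1 < residual < 39.8) = e^(−λ·18.1) − e^(−λ·39.8) = 0.40552 − 0.13742 ≈ 0.2681.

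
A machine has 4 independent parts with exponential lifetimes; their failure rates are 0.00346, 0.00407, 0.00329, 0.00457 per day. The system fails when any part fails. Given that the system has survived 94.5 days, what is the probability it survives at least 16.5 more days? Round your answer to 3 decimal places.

Time to first failure ~ Exp(Σλ) with Σλ = 0.01539.
By memorylessness, P(T > 94.5+16.5 | T > 94.5) = P(T > 16.5) = e^(−0.01539·16.5) ≈ 0.776.

0.776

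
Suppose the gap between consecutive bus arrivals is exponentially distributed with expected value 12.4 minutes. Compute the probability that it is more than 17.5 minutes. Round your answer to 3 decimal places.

The rate is λ = 1/12.4 = 0.0806452 per minute.
P(X > 17.5) = e^(−λ·17.5) = e^(−1.4113) ≈ 0.244.

0.244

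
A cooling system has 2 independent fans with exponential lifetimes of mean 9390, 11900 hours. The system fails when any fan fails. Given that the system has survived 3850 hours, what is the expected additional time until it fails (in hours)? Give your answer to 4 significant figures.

First-failure rate Σλ = 1/9390 + 1/11900 = 0.00019053.
By memorylessness the expected residual is 1/Σλ = 5248.52 hours, regardless of the 3850 already elapsed.

5249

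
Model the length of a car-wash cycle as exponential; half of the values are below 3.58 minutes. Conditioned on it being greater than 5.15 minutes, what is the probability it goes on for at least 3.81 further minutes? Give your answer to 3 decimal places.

For an exponential, median = ln(2)/λ, so λ = ln 2 / 3.58 = 0.193617 per minute.
By the memoryless property, P(X > 5.15+3.81 | X > 5.15) = P(X > 3.81).
P(X > 3.81) = e^(−0.73768) ≈ 0.478.

0.478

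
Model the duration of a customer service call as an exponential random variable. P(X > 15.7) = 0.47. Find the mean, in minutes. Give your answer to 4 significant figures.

e^(−λ·15.7) = 0.47 ⇒ λ = −ln(0.47)/15.7 = 0.0480906.
Mean = 1/λ = 20.7941 minutes.

20.79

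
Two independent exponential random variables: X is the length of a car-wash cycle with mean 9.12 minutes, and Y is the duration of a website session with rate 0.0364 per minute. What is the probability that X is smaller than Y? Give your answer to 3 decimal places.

λ_1 = 1/9.12 = 0.109649, λ_2 = 0.0364.
For independent exponentials, P(X < Y) = λ_1/(λ_1+λ_2) = 0.109649/0.146049 ≈ 0.751.

0.751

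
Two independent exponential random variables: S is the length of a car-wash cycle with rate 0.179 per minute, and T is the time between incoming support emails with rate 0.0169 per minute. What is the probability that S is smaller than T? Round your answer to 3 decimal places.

λ_1 = 0.179, λ_2 = 0.0169.
For independent exponentials, P(S < T) = λ_1/(λ_1+λ_2) = 0.179/0.1959 ≈ 0.914.

0.914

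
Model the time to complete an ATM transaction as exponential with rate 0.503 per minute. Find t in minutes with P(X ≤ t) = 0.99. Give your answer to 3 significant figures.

9.16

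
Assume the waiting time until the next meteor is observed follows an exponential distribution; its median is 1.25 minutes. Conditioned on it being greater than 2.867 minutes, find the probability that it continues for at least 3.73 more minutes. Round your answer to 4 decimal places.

0.1264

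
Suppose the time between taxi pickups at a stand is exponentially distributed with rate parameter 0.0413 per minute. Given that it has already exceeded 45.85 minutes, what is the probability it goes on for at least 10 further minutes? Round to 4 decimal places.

P(X > s+t | X > s) = e^(−λ(s+t))/e^(−λs) = e^(−λt), independent of s = 45.85.
P(X > 10) = e^(−0.413) ≈ 0.6617.

0.6617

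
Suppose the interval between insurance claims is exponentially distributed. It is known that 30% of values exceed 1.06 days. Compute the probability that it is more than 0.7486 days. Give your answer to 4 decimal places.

0.4273

e^(−λ·1.06) = 0.30 ⇒ λ = −ln(0.30)/1.06 = 1.13582.
P(X > 0.7486) = e^(−1.13582·0.7486) = e^(−0.85028) ≈ 0.4273.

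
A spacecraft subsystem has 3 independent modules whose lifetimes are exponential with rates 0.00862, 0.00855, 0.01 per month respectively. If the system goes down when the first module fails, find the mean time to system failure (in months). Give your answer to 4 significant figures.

36.81

The time to first failure is exponential with rate Σλ = 0.00862 + 0.00855 + 0.01 = 0.02717.
E[min] = 1/Σλ = 1/0.02717 = 36.8053 months.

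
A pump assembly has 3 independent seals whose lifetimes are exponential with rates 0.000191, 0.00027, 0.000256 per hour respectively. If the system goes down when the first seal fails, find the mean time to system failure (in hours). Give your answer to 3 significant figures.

The time to first failure is exponential with rate Σλ = 0.000191 + 0.00027 + 0.000256 = 0.000717.
E[min] = 1/Σλ = 1/0.000717 = 1394.7 hours.

1390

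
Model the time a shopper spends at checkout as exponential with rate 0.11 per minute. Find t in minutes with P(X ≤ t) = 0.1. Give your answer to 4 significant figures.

Set 1 − e^(−λt) = 0.1, so t = −ln(0.9)/λ = 0.10536/0.11 ≈ 0.957823 minutes.

0.9578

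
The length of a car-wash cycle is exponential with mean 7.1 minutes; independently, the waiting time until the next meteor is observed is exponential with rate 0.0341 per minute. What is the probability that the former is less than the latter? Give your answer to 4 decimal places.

0.8051

λ_1 = 1/7.1 = 0.140845, λ_2 = 0.0341.
For independent exponentials, P(the former < the latter) = λ_1/(λ_1+λ_2) = 0.140845/0.174945 ≈ 0.8051.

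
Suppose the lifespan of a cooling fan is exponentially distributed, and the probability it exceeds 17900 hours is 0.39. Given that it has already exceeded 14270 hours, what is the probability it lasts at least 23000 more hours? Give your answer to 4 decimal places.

0.2982

From e^(−λ·17900) = 0.39, λ = −ln(0.39)/17900 = 0.0000526038.
Memoryless: P(X > 14270+23000 | X > 14270) = P(X > 23000) = e^(−0.0000526038·23000) ≈ 0.2982.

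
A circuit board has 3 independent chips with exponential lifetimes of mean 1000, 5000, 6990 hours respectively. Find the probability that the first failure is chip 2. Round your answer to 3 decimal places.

0.149

Rates: λ_i = 1/mean_i → 0.001, 0.0002, 0.000143062; Σλ = 0.00134306.
P(chip 2 first) = λ_2/Σλ = 0.0002/0.00134306 ≈ 0.149.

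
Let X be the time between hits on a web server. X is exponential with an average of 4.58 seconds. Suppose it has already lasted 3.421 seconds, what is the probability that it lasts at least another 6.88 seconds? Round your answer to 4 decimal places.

The rate is λ = 1/4.58 = 0.218341 per second.
P(X > s+t | X > s) = e^(−λ(s+t))/e^(−λs) = e^(−λt), independent of s = 3.421.
P(X > 6.88) = e^(−1.5022) ≈ 0.2226.

0.2226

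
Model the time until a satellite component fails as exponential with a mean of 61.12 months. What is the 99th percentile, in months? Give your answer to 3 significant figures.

281

The rate is λ = 1/61.12 = 0.0163613 per month.
Set 1 − e^(−λt) = 0.99, so t = −ln(0.01)/λ = 4.6052/0.0163613 ≈ 281.468 months.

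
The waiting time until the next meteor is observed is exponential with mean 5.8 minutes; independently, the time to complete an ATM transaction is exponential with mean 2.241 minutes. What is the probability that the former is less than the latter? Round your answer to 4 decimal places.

λ_1 = 1/5.8 = 0.172414, λ_2 = 1/2.241 = 0.446229.
For independent exponentials, P(the former < the latter) = λ_1/(λ_1+λ_2) = 0.172414/0.618643 ≈ 0.2787.

0.2787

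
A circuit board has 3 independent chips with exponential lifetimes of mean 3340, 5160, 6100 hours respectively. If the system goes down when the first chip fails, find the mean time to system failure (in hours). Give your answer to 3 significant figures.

1520

The first failure time is exponential with rate Σλ_i = 1/3340 + 1/5160 + 1/6100 = 0.000657134 per hour.
E[min] = 1/Σλ = 1/0.000657134 = 1521.76 hours.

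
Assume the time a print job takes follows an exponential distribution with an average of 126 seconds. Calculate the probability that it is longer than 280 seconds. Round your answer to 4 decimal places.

The rate is λ = 1/126 = 0.00793651 per second.
P(X > 280) = e^(−λ·280) = e^(−2.2222) ≈ 0.1084.

0.1084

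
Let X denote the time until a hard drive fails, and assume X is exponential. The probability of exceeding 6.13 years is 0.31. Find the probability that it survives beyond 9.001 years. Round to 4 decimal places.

e^(−λ·6.13) = 0.31 ⇒ λ = −ln(0.31)/6.13 = 0.191058.
P(X > 9.001) = e^(−0.191058·9.001) = e^(−1.7197) ≈ 0.1791.

0.1791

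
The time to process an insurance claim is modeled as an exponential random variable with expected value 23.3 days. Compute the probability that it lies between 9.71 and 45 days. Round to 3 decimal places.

0.514

The rate is λ = 1/23.3 = 0.0429185 per day.
P(9.71 < X < 45) = e^(−λ·9.71) − e^(−λ·45) = 0.65919 − 0.14496 ≈ 0.514.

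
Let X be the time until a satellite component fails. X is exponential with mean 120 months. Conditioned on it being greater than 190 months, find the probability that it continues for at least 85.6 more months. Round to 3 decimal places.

The rate is λ = 1/120 = 0.00833333 per month.
P(X > s+t | X > s) = e^(−λ(s+t))/e^(−λs) = e^(−λt), independent of s = 190.
P(X > 85.6) = e^(−0.71333) ≈ 0.490.

0.490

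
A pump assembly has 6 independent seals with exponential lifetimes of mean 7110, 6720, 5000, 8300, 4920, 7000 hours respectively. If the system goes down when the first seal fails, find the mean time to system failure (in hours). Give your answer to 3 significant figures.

1050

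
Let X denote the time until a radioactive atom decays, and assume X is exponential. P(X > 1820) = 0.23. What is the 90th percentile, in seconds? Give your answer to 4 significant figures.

e^(−λ·1820) = 0.23 ⇒ λ = −ln(0.23)/1820 = 0.000807514.
90th percentile: 1 − e^(−λt) = 0.9, t = −ln(0.1)/λ = 2851.45 seconds.

2851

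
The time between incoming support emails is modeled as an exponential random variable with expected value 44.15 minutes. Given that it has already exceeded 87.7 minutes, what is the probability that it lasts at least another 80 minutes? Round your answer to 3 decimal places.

The rate is λ = 1/44.15 = 0.0226501 per minute.
The exponential is memoryless, so the remaining time is again Exp(λ): the condition X > 87.7 is irrelevant.
P(X > 80) = e^(−1.812) ≈ 0.163.

0.163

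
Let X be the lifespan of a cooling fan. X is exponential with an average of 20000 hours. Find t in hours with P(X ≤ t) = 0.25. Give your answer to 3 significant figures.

The rate is λ = 1/20000 = 0.00005 per hour.
Set 1 − e^(−λt) = 0.25, so t = −ln(0.75)/λ = 0.28768/0.00005 ≈ 5753.64 hours.

5750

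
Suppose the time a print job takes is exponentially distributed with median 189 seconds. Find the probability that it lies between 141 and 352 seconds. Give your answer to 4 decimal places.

0.3212

For an exponential, median = ln(2)/λ, so λ = ln 2 / 189 = 0.00366745 per second.
P(141 < X < 352) = e^(−λ·141) − e^(−λ·352) = 0.59624 − 0.27501 ≈ 0.3212.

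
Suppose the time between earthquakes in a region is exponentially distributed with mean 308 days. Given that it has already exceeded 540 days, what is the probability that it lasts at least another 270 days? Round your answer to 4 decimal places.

0.4162

The rate is λ = 1/308 = 0.00324675 per day.
The exponential is memoryless, so the remaining time is again Exp(λ): the condition X > 540 is irrelevant.
P(X > 270) = e^(−0.87662) ≈ 0.4162.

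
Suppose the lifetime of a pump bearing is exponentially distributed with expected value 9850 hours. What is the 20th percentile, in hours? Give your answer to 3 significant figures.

The rate is λ = 1/9850 = 0.000101523 per hour.
Set 1 − e^(−λt) = 0.2, so t = −ln(0.8)/λ = 0.22314/0.000101523 ≈ 2197.96 hours.

2200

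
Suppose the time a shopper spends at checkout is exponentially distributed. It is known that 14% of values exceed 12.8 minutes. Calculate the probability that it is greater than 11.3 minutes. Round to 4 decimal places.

0.1763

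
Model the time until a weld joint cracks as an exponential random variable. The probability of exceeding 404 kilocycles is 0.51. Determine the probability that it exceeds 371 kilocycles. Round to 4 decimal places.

0.5388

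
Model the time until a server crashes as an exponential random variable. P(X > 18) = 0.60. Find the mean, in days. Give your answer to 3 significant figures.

35.2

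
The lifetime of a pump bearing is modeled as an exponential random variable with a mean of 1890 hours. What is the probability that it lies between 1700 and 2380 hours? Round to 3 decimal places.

0.123

The rate is λ = 1/1890 = 0.000529101 per hour.
P(1700 < X < 2380) = e^(−λ·1700) − e^(−λ·2380) = 0.40678 − 0.28386 ≈ 0.123.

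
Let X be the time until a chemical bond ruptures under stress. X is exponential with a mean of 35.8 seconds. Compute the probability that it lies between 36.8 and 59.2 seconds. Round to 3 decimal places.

The rate is λ = 1/35.8 = 0.027933 per second.
P(36.8 < X < 59.2) = e^(−λ·36.8) − e^(−λ·59.2) = 0.35775 − 0.19135 ≈ 0.166.

0.166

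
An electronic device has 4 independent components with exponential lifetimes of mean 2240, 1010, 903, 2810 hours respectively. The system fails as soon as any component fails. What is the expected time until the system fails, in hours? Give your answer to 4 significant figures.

The first failure time is exponential with rate Σλ_i = 1/2240 + 1/1010 + 1/903 + 1/2810 = 0.00289982 per hour.
E[min] = 1/Σλ = 1/0.00289982 = 344.849 hours.

344.8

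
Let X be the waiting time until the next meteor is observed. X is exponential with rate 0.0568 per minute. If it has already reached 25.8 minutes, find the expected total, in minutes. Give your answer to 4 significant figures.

By memorylessness, E[X | X > 25.8] = 25.8 + 1/λ = 25.8 + 17.6056 = 43.4056 minutes.

43.41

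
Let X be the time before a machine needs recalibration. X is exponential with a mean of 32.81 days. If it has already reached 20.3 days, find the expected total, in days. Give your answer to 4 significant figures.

53.11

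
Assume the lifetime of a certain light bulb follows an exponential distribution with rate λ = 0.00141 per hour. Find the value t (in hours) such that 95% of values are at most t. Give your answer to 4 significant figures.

Set 1 − e^(−λt) = 0.95, so t = −ln(0.05)/λ = 2.9957/0.00141 ≈ 2124.63 hours.

2125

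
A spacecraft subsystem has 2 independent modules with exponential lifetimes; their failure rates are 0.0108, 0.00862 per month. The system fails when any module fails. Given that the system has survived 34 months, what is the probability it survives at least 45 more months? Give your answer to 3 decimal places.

0.417

Time to first failure ~ Exp(Σλ) with Σλ = 0.01942.
By memorylessness, P(T > 34+45 | T > 34) = P(T > 45) = e^(−0.01942·45) ≈ 0.417.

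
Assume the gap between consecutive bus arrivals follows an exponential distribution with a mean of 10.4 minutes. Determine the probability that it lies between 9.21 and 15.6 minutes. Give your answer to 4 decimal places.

The rate is λ = 1/10.4 = 0.0961538 per minute.
P(9.21 < X < 15.6) = e^(−λ·9.21) − e^(−λ·15.6) = 0.41248 − 0.22313 ≈ 0.1893.

0.1893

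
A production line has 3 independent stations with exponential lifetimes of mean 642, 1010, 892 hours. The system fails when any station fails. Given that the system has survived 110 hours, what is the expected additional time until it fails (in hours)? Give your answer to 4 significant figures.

272.6

First-failure rate Σλ = 1/642 + 1/1010 + 1/892 = 0.00366881.
By memorylessness the expected residual is 1/Σλ = 272.568 hours, regardless of the 110 already elapsed.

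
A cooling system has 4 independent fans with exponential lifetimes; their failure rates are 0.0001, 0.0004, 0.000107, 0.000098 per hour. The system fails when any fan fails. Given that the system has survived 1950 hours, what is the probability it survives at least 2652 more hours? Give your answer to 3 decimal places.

0.154

Time to first failure ~ Exp(Σλ) with Σλ = 0.000705.
By memorylessness, P(T > 1950+2652 | T > 1950) = P(T > 2652) = e^(−0.000705·2652) ≈ 0.154.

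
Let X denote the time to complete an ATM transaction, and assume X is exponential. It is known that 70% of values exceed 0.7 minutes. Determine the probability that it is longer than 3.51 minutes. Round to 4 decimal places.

0.1672

e^(−λ·0.7) = 0.70 ⇒ λ = −ln(0.70)/0.7 = 0.509536.
P(X > 3.51) = e^(−0.509536·3.51) = e^(−1.7885) ≈ 0.1672.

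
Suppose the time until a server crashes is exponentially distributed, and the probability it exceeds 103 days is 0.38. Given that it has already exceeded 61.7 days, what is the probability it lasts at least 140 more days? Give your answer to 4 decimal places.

0.2684

From e^(−λ·103) = 0.38, λ = −ln(0.38)/103 = 0.00939402.
Memoryless: P(X > 61.7+140 | X > 61.7) = P(X > 140) = e^(−0.00939402·140) ≈ 0.2684.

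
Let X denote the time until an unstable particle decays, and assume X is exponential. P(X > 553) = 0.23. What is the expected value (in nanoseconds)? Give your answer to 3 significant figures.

e^(−λ·553) = 0.23 ⇒ λ = −ln(0.23)/553 = 0.00265764.
Mean = 1/λ = 376.273 nanoseconds.

376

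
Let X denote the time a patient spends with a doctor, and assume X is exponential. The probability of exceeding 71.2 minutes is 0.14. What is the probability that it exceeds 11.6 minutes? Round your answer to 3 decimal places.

e^(−λ·71.2) = 0.14 ⇒ λ = −ln(0.14)/71.2 = 0.0276139.
P(X > 11.6) = e^(−0.0276139·11.6) = e^(−0.32032) ≈ 0.726.

0.726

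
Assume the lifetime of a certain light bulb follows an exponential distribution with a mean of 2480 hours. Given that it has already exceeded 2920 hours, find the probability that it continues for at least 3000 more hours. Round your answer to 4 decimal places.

0.2983

The rate is λ = 1/2480 = 0.000403226 per hour.
P(X > s+t | X > s) = e^(−λ(s+t))/e^(−λs) = e^(−λt), independent of s = 2920.
P(X > 3000) = e^(−1.2097) ≈ 0.2983.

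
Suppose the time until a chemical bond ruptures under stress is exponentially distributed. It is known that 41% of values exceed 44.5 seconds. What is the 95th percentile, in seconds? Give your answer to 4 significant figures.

e^(−λ·44.5) = 0.41 ⇒ λ = −ln(0.41)/44.5 = 0.0200359.
95th percentile: 1 − e^(−λt) = 0.95, t = −ln(0.05)/λ = 149.518 seconds.

149.5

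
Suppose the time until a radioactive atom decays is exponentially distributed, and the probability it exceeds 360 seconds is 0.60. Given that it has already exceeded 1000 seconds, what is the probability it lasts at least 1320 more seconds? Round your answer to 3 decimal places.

0.154

From e^(−λ·360) = 0.60, λ = −ln(0.60)/360 = 0.00141896.
Memoryless: P(X > 1000+1320 | X > 1000) = P(X > 1320) = e^(−0.00141896·1320) ≈ 0.154.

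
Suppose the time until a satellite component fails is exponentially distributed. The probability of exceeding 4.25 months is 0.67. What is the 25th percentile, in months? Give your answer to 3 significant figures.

e^(−λ·4.25) = 0.67 ⇒ λ = −ln(0.67)/4.25 = 0.09423.
25th percentile: 1 − e^(−λt) = 0.25, t = −ln(0.75)/λ = 3.05298 months.

3.05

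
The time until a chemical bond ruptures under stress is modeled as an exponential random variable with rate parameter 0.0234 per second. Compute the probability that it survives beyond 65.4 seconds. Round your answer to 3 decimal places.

0.216

P(X > 65.4) = e^(−λ·65.4) = e^(−1.5304) ≈ 0.216.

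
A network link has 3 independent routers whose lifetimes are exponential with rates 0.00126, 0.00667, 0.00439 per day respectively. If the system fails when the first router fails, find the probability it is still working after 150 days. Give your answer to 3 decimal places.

0.158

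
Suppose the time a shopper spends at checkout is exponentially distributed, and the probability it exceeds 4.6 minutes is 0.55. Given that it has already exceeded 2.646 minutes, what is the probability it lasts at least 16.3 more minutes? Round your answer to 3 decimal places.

0.120

From e^(−λ·4.6) = 0.55, λ = −ln(0.55)/4.6 = 0.129965.
Memoryless: P(X > 2.646+16.3 | X > 2.646) = P(X > 16.3) = e^(−0.129965·16.3) ≈ 0.120.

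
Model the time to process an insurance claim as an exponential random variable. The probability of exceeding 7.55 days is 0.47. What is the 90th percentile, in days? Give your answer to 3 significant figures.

23.0

e^(−λ·7.55) = 0.47 ⇒ λ = −ln(0.47)/7.55 = 0.100003.
90th percentile: 1 − e^(−λt) = 0.9, t = −ln(0.1)/λ = 23.0252 days.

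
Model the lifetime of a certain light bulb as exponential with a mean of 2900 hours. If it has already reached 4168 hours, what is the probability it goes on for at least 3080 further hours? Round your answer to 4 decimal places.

0.3457

The rate is λ = 1/2900 = 0.000344828 per hour.
P(X > s+t | X > s) = e^(−λ(s+t))/e^(−λs) = e^(−λt), independent of s = 4168.
P(X > 3080) = e^(−1.0621) ≈ 0.3457.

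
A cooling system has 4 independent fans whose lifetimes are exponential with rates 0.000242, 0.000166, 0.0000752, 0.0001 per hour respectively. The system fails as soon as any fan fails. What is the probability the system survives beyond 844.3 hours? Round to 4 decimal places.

The time to first failure is exponential with rate Σλ = 0.000242 + 0.000166 + 0.0000752 + 0.0001 = 0.0005832.
P(min > 844.3) = e^(−0.0005832·844.3) = e^(−0.4924) ≈ 0.6112.

0.6112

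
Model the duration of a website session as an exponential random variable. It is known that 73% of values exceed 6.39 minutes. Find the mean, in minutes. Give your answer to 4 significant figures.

20.30

e^(−λ·6.39) = 0.73 ⇒ λ = −ln(0.73)/6.39 = 0.0492505.
Mean = 1/λ = 20.3044 minutes.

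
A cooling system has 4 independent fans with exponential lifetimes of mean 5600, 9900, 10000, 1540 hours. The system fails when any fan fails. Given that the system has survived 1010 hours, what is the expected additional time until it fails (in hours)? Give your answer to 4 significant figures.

First-failure rate Σλ = 1/5600 + 1/9900 + 1/10000 + 1/1540 = 0.00102893.
By memorylessness the expected residual is 1/Σλ = 971.881 hours, regardless of the 1010 already elapsed.

971.9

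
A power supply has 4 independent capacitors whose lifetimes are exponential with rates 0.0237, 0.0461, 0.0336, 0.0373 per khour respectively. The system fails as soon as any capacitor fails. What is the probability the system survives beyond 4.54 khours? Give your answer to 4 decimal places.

The time to first failure is exponential with rate Σλ = 0.0237 + 0.0461 + 0.0336 + 0.0373 = 0.1407.
P(min > 4.54) = e^(−0.1407·4.54) = e^(−0.63878) ≈ 0.5279.

0.5279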